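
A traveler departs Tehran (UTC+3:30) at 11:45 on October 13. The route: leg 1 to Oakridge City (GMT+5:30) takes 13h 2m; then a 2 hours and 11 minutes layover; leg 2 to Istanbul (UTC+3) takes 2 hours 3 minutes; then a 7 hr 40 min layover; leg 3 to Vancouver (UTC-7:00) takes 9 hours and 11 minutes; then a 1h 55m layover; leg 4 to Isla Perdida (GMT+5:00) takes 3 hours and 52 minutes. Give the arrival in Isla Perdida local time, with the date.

05:09 on October 15

Convert departure to UTC: 11:45 − 3:30 = 08:15 UTC on Oct 13.
Add 13 hours and 2 minutes leg 1 → 21:17 UTC.
Add 2 hours and 11 minutes layover in Oakridge City → 23:28 UTC.
Add 2 hours and 3 minutes leg 2 → 01:31 UTC (Oct 14).
Add 7 hours 40 minutes layover in Istanbul → 09:11 UTC.
Add 9 hours 11 minutes leg 3 → 18:22 UTC.
Add 1 hour 55 minutes layover in Vancouver → 20:17 UTC.
Add 3 hours and 52 minutes leg 4 → 00:09 UTC (Oct 15).
Isla Perdida is UTC+5:00, so local arrival = 00:09 + 5:00 = 05:09 on Oct 15.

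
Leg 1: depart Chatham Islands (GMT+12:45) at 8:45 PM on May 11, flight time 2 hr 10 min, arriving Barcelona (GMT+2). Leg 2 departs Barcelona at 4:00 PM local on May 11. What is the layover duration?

3 hours 50 minutes

Convert departure to UTC: 8:45 PM − 12:45 = 8:00 AM UTC on May 11.
Add 2 hours and 10 minutes flight time → 10:10 AM UTC.
Barcelona is UTC+2:00, so local arrival = 10:10 AM + 2:00 = 12:10 PM on May 11.
Layover = 4:00 PM − 12:10 PM = 3 hours 50 minutes.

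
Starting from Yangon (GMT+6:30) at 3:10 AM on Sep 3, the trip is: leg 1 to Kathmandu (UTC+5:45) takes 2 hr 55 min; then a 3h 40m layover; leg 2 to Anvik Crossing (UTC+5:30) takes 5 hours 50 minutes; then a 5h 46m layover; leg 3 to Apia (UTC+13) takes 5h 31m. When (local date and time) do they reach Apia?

9:22 AM on September 4

Convert departure to UTC: 3:10 AM − 6:30 = 8:40 PM UTC on Sep 2.
Add 2 hours and 55 minutes leg 1 → 11:35 PM UTC.
Add 3 hours and 40 minutes layover in Kathmandu → 3:15 AM UTC (Sep 3).
Add 5 hours 50 minutes leg 2 → 9:05 AM UTC.
Add 5 hours 46 minutes layover in Anvik Crossing → 2:51 PM UTC.
Add 5 hours and 31 minutes leg 3 → 8:22 PM UTC.
Apia is UTC+13:00, so local arrival = 8:22 PM + 13:00 = 9:22 AM on Sep 4.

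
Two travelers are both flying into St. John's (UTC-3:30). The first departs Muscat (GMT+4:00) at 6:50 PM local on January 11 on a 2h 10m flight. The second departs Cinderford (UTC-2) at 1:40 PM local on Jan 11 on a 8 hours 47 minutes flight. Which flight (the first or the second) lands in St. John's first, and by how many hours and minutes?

the first, by 7 hours 27 minutes

Flight 1 in UTC: 6:50 PM − 4:00 = 2:50 PM on Jan 11.
+2 hours 10 minutes → arrive 5:00 PM UTC on Jan 11.
Flight 2 in UTC: 1:40 PM + 2:00 = 3:40 PM on Jan 11.
+8 hours 47 minutes → arrive 12:27 AM UTC on Jan 12.
Flight 1 lands earlier by 7 hours 27 minutes.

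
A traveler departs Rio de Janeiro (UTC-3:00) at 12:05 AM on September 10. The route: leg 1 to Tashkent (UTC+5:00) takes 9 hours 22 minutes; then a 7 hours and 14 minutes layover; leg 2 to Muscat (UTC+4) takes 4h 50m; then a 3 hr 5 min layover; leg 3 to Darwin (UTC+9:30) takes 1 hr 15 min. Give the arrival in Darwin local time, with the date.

Convert departure to UTC: 12:05 AM + 3:00 = 3:05 AM UTC on Sep 10.
Add 9 hours 22 minutes leg 1 → 12:27 PM UTC.
Add 7 hours 14 minutes layover in Tashkent → 7:41 PM UTC.
Add 4 hours 50 minutes leg 2 → 12:31 AM UTC (Sep 11).
Add 3 hours 5 minutes layover in Muscat → 3:36 AM UTC.
Add 1 hour and 15 minutes leg 3 → 4:51 AM UTC.
Darwin is UTC+9:30, so local arrival = 4:51 AM + 9:30 = 2:21 PM on Sep 11.

2:21 PM on September 11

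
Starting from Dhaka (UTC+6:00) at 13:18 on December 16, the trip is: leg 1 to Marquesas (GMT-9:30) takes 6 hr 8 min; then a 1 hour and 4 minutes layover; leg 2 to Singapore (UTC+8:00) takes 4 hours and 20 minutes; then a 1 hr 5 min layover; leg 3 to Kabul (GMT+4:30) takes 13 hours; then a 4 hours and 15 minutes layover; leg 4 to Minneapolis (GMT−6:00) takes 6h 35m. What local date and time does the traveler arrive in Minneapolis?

13:45 on Dec 17

Convert departure to UTC: 13:18 − 6:00 = 07:18 UTC on Dec 16.
Add 6 hours 8 minutes leg 1 → 13:26 UTC.
Add 1 hour and 4 minutes layover in Marquesas → 14:30 UTC.
Add 4 hours and 20 minutes leg 2 → 18:50 UTC.
Add 1 hour 5 minutes layover in Singapore → 19:55 UTC.
Add 13 hours leg 3 → 08:55 UTC (Dec 17).
Add 4 hours and 15 minutes layover in Kabul → 13:10 UTC.
Add 6 hours and 35 minutes leg 4 → 19:45 UTC.
Minneapolis is UTC−6:00, so local arrival = 19:45 − 6:00 = 13:45 on Dec 17.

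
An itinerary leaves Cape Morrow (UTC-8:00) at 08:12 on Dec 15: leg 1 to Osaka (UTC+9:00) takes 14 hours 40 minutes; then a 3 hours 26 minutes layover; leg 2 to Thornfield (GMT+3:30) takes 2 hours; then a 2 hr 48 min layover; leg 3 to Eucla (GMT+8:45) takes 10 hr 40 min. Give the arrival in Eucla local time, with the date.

Convert departure to UTC: 08:12 + 8:00 = 16:12 UTC on Dec 15.
Add 14 hours 40 minutes leg 1 → 06:52 UTC (Dec 16).
Add 3 hours 26 minutes layover in Osaka → 10:18 UTC.
Add 2 hours leg 2 → 12:18 UTC.
Add 2 hours and 48 minutes layover in Thornfield → 15:06 UTC.
Add 10 hours 40 minutes leg 3 → 01:46 UTC (Dec 17).
Eucla is UTC+8:45, so local arrival = 01:46 + 8:45 = 10:31 on Dec 17.

10:31 on December 17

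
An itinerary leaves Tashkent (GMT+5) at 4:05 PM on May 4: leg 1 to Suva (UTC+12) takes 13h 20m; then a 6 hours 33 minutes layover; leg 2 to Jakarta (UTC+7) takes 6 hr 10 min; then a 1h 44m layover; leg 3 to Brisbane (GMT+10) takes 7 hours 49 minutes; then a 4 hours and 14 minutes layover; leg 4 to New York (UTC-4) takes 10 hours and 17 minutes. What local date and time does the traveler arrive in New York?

9:12 AM on May 6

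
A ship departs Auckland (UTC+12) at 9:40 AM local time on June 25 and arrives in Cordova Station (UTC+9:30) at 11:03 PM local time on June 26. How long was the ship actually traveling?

39 hours 53 minutes

Departure in UTC: 9:40 AM − 12:00 = 9:40 PM on Jun 24.
Arrival in UTC: 11:03 PM − 9:30 = 1:33 PM on Jun 26.
Elapsed = 1:33 PM − 9:40 PM (+2 days) = 39 hours 53 minutes.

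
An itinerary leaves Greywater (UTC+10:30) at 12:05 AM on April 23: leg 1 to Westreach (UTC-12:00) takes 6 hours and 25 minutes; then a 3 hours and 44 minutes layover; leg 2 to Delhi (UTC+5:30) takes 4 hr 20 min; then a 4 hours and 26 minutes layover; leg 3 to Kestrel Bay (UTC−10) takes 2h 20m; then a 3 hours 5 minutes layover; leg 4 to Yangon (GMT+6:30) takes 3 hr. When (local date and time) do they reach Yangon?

Convert departure to UTC: 12:05 AM − 10:30 = 1:35 PM UTC on Apr 22.
Add 6 hours and 25 minutes leg 1 → 8:00 PM UTC.
Add 3 hours and 44 minutes layover in Westreach → 11:44 PM UTC.
Add 4 hours 20 minutes leg 2 → 4:04 AM UTC (Apr 23).
Add 4 hours and 26 minutes layover in Delhi → 8:30 AM UTC.
Add 2 hours and 20 minutes leg 3 → 10:50 AM UTC.
Add 3 hours 5 minutes layover in Kestrel Bay → 1:55 PM UTC.
Add 3 hours leg 4 → 4:55 PM UTC.
Yangon is UTC+6:30, so local arrival = 4:55 PM + 6:30 = 11:25 PM on Apr 23.

11:25 PM on April 23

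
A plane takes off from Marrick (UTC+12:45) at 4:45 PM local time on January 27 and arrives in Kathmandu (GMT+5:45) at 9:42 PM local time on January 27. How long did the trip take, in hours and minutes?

Departure in UTC: 4:45 PM − 12:45 = 4:00 AM on Jan 27.
Arrival in UTC: 9:42 PM − 5:45 = 3:57 PM on Jan 27.
Elapsed = 3:57 PM − 4:00 AM = 11 hours 57 minutes.

11 hours 57 minutes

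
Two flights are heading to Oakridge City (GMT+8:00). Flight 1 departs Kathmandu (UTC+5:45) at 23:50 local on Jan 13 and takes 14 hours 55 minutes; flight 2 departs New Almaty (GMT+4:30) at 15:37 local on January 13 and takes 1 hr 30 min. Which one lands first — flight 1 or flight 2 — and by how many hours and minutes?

Flight 1 in UTC: 23:50 − 5:45 = 18:05 on Jan 13.
+14 hours and 55 minutes → arrive 09:00 UTC on Jan 14.
Flight 2 in UTC: 15:37 − 4:30 = 11:07 on Jan 13.
+1 hour and 30 minutes → arrive 12:37 UTC on Jan 13.
Flight 2 lands earlier by 20 hours 23 minutes.

the second, by 20 hours 23 minutes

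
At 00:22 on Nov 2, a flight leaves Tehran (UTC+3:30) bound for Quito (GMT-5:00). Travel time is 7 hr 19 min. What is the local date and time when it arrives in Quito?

23:11 on November 1

Convert departure to UTC: 00:22 − 3:30 = 20:52 UTC on Nov 1.
Add 7 hours and 19 minutes travel time → 04:11 UTC (Nov 2).
Quito is UTC−5:00, so local arrival = 04:11 − 5:00 = 23:11 on Nov 1.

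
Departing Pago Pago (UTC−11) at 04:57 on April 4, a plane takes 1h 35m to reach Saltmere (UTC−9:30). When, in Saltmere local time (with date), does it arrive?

Convert departure to UTC: 04:57 + 11:00 = 15:57 UTC on Apr 4.
Add 1 hour and 35 minutes travel time → 17:32 UTC.
Saltmere is UTC−9:30, so local arrival = 17:32 − 9:30 = 08:02 on Apr 4.

08:02 on April 4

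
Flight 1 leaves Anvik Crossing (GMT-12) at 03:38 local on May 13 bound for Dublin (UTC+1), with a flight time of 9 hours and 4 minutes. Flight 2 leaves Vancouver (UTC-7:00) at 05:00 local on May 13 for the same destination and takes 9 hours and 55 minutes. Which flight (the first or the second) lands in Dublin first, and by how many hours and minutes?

Flight 1 in UTC: 03:38 + 12:00 = 15:38 on May 13.
+9 hours and 4 minutes → arrive 00:42 UTC on May 14.
Flight 2 in UTC: 05:00 + 7:00 = 12:00 on May 13.
+9 hours 55 minutes → arrive 21:55 UTC on May 13.
Flight 2 lands earlier by 2 hours 47 minutes.

the second, by 2 hours 47 minutes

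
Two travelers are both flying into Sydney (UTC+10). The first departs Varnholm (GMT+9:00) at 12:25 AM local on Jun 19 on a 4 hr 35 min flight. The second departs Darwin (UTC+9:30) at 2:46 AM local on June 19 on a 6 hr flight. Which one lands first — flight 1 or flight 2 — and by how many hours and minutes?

Flight 1 in UTC: 12:25 AM − 9:00 = 3:25 PM on Jun 18.
+4 hours 35 minutes → arrive 8:00 PM UTC on Jun 18.
Flight 2 in UTC: 2:46 AM − 9:30 = 5:16 PM on Jun 18.
+6 hours → arrive 11:16 PM UTC on Jun 18.
Flight 1 lands earlier by 3 hours 16 minutes.

the first, by 3 hours 16 minutes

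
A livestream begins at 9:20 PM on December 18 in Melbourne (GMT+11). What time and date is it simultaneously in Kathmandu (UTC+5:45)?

In UTC: 9:20 PM − 11:00 = 10:20 AM on Dec 18.
Kathmandu is UTC+5:45: 10:20 AM + 5:45 = 4:05 PM on Dec 18.

4:05 PM on December 18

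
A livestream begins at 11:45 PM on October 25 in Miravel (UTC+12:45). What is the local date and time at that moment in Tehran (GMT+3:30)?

Tehran is 9:15 behind Miravel.
Shift by the zone difference: 11:45 PM − 9:15 = 2:30 PM on Oct 25 in Tehran.

2:30 PM on October 25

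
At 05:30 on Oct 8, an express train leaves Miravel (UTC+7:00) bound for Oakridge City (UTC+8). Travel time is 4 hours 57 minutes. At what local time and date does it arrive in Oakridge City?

11:27 on October 8

Convert departure to UTC: 05:30 − 7:00 = 22:30 UTC on Oct 7.
Add 4 hours 57 minutes travel time → 03:27 UTC (Oct 8).
Oakridge City is UTC+8:00, so local arrival = 03:27 + 8:00 = 11:27 on Oct 8.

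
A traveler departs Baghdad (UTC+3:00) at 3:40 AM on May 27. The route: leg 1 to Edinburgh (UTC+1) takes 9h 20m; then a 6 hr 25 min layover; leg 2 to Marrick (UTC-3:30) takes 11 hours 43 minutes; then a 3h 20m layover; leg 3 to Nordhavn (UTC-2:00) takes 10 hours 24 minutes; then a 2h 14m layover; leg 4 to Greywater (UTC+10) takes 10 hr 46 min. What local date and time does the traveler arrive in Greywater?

4:52 PM on May 29

Convert departure to UTC: 3:40 AM − 3:00 = 12:40 AM UTC on May 27.
Add 9 hours and 20 minutes leg 1 → 10:00 AM UTC.
Add 6 hours and 25 minutes layover in Edinburgh → 4:25 PM UTC.
Add 11 hours 43 minutes leg 2 → 4:08 AM UTC (May 28).
Add 3 hours and 20 minutes layover in Marrick → 7:28 AM UTC.
Add 10 hours 24 minutes leg 3 → 5:52 PM UTC.
Add 2 hours and 14 minutes layover in Nordhavn → 8:06 PM UTC.
Add 10 hours 46 minutes leg 4 → 6:52 AM UTC (May 29).
Greywater is UTC+10:00, so local arrival = 6:52 AM + 10:00 = 4:52 PM on May 29.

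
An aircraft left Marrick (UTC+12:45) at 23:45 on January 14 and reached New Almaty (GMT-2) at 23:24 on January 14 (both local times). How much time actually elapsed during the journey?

Departure in UTC: 23:45 − 12:45 = 11:00 on Jan 14.
Arrival in UTC: 23:24 + 2:00 = 01:24 on Jan 15.
Elapsed = 01:24 − 11:00 (+1 day) = 14 hours 24 minutes.

14 hours 24 minutes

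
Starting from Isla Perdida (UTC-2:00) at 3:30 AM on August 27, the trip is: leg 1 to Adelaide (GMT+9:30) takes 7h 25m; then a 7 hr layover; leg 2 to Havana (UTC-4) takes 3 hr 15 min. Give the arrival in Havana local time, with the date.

Convert departure to UTC: 3:30 AM + 2:00 = 5:30 AM UTC on Aug 27.
Add 7 hours 25 minutes leg 1 → 12:55 PM UTC.
Add 7 hours layover in Adelaide → 7:55 PM UTC.
Add 3 hours 15 minutes leg 2 → 11:10 PM UTC.
Havana is UTC−4:00, so local arrival = 11:10 PM − 4:00 = 7:10 PM on Aug 27.

7:10 PM on August 27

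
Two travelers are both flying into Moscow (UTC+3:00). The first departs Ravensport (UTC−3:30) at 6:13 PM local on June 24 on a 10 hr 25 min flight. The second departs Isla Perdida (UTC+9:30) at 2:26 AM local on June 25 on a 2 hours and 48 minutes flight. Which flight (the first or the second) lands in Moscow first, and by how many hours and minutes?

the second, by 12 hours 24 minutes

Flight 1 in UTC: 6:13 PM + 3:30 = 9:43 PM on Jun 24.
+10 hours 25 minutes → arrive 8:08 AM UTC on Jun 25.
Flight 2 in UTC: 2:26 AM − 9:30 = 4:56 PM on Jun 24.
+2 hours and 48 minutes → arrive 7:44 PM UTC on Jun 24.
Flight 2 lands earlier by 12 hours 24 minutes.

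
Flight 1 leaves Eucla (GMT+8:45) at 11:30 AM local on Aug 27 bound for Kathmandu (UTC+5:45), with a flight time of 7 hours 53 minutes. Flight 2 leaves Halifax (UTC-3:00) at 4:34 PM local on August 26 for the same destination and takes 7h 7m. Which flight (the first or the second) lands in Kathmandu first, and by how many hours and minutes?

the second, by 7 hours 57 minutes

Flight 1 in UTC: 11:30 AM − 8:45 = 2:45 AM on Aug 27.
+7 hours 53 minutes → arrive 10:38 AM UTC on Aug 27.
Flight 2 in UTC: 4:34 PM + 3:00 = 7:34 PM on Aug 26.
+7 hours and 7 minutes → arrive 2:41 AM UTC on Aug 27.
Flight 2 lands earlier by 7 hours 57 minutes.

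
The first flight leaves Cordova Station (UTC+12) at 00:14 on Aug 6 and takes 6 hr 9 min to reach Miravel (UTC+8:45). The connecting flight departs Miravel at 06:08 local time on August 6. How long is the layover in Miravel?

Convert departure to UTC: 00:14 − 12:00 = 12:14 UTC on Aug 5.
Add 6 hours and 9 minutes flight time → 18:23 UTC.
Miravel is UTC+8:45, so local arrival = 18:23 + 8:45 = 03:08 on Aug 6.
Layover = 06:08 − 03:08 = 3 hours.

3 hours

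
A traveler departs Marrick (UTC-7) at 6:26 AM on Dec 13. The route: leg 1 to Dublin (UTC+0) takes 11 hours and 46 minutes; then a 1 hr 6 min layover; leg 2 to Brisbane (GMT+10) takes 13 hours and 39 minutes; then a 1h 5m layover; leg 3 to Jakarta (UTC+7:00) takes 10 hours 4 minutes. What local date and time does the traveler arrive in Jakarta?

Convert departure to UTC: 6:26 AM + 7:00 = 1:26 PM UTC on Dec 13.
Add 11 hours and 46 minutes leg 1 → 1:12 AM UTC (Dec 14).
Add 1 hour 6 minutes layover in Dublin → 2:18 AM UTC.
Add 13 hours 39 minutes leg 2 → 3:57 PM UTC.
Add 1 hour 5 minutes layover in Brisbane → 5:02 PM UTC.
Add 10 hours 4 minutes leg 3 → 3:06 AM UTC (Dec 15).
Jakarta is UTC+7:00, so local arrival = 3:06 AM + 7:00 = 10:06 AM on Dec 15.

10:06 AM on December 15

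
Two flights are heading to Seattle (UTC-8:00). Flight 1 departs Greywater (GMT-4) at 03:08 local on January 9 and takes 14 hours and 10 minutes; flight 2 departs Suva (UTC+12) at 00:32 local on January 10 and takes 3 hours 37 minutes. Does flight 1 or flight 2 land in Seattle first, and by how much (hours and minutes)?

Flight 1 in UTC: 03:08 + 4:00 = 07:08 on Jan 9.
+14 hours 10 minutes → arrive 21:18 UTC on Jan 9.
Flight 2 in UTC: 00:32 − 12:00 = 12:32 on Jan 9.
+3 hours and 37 minutes → arrive 16:09 UTC on Jan 9.
Flight 2 lands earlier by 5 hours 9 minutes.

the second, by 5 hours 9 minutes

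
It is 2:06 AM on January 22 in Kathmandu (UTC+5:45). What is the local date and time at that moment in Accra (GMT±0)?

Accra is 5:45 behind Kathmandu.
Shift by the zone difference: 2:06 AM − 5:45 = 8:21 PM on Jan 21 in Accra.

8:21 PM on January 21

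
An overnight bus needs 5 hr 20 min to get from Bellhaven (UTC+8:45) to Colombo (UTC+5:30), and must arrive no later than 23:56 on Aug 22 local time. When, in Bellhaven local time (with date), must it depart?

Target arrival in UTC: 23:56 − 5:30 = 18:26 on Aug 22.
Subtract 5 hours and 20 minutes → departure 13:06 UTC on Aug 22.
Bellhaven is UTC+8:45: 13:06 + 8:45 = 21:51 on Aug 22.

21:51 on August 22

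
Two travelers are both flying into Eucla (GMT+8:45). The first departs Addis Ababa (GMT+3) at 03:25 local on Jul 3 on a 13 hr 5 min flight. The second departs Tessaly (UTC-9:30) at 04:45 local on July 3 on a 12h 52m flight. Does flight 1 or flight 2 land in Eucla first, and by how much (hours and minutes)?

Flight 1 in UTC: 03:25 − 3:00 = 00:25 on Jul 3.
+13 hours 5 minutes → arrive 13:30 UTC on Jul 3.
Flight 2 in UTC: 04:45 + 9:30 = 14:15 on Jul 3.
+12 hours 52 minutes → arrive 03:07 UTC on Jul 4.
Flight 1 lands earlier by 13 hours 37 minutes.

the first, by 13 hours 37 minutes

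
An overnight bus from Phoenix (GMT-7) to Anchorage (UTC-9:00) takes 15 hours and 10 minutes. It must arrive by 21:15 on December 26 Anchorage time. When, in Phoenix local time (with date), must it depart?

08:05 on December 26

Target arrival in UTC: 21:15 + 9:00 = 06:15 on Dec 27.
Subtract 15 hours 10 minutes → departure 15:05 UTC on Dec 26.
Phoenix is UTC−7:00: 15:05 − 7:00 = 08:05 on Dec 26.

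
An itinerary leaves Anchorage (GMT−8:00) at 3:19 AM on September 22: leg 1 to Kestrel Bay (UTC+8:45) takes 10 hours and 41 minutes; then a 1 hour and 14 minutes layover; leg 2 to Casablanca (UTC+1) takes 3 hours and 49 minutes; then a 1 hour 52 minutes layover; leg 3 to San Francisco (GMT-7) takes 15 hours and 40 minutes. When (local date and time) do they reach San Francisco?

Convert departure to UTC: 3:19 AM + 8:00 = 11:19 AM UTC on Sep 22.
Add 10 hours 41 minutes leg 1 → 10:00 PM UTC.
Add 1 hour and 14 minutes layover in Kestrel Bay → 11:14 PM UTC.
Add 3 hours 49 minutes leg 2 → 3:03 AM UTC (Sep 23).
Add 1 hour 52 minutes layover in Casablanca → 4:55 AM UTC.
Add 15 hours 40 minutes leg 3 → 8:35 PM UTC.
San Francisco is UTC−7:00, so local arrival = 8:35 PM − 7:00 = 1:35 PM on Sep 23.

1:35 PM on September 23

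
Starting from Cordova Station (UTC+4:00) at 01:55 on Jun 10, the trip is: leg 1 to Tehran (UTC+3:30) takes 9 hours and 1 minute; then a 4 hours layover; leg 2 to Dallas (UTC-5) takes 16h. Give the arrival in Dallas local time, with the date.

21:56 on Jun 10

Convert departure to UTC: 01:55 − 4:00 = 21:55 UTC on Jun 9.
Add 9 hours 1 minute leg 1 → 06:56 UTC (Jun 10).
Add 4 hours layover in Tehran → 10:56 UTC.
Add 16 hours leg 2 → 02:56 UTC (Jun 11).
Dallas is UTC−5:00, so local arrival = 02:56 − 5:00 = 21:56 on Jun 10.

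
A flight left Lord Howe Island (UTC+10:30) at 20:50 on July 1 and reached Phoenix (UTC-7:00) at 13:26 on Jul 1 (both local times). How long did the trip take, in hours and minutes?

Departure in UTC: 20:50 − 10:30 = 10:20 on Jul 1.
Arrival in UTC: 13:26 + 7:00 = 20:26 on Jul 1.
Elapsed = 20:26 − 10:20 = 10 hours 6 minutes.

10 hours 6 minutes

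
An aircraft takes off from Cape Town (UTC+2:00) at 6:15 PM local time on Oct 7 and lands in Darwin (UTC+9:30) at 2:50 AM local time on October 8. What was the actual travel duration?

1 hour 5 minutes

Departure in UTC: 6:15 PM − 2:00 = 4:15 PM on Oct 7.
Arrival in UTC: 2:50 AM − 9:30 = 5:20 PM on Oct 7.
Elapsed = 5:20 PM − 4:15 PM = 1 hour 5 minutes.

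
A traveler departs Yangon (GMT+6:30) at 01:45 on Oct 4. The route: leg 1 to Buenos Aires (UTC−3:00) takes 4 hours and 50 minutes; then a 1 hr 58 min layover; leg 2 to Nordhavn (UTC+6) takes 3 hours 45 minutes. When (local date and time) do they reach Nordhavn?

Convert departure to UTC: 01:45 − 6:30 = 19:15 UTC on Oct 3.
Add 4 hours 50 minutes leg 1 → 00:05 UTC (Oct 4).
Add 1 hour and 58 minutes layover in Buenos Aires → 02:03 UTC.
Add 3 hours and 45 minutes leg 2 → 05:48 UTC.
Nordhavn is UTC+6:00, so local arrival = 05:48 + 6:00 = 11:48 on Oct 4.

11:48 on Oct 4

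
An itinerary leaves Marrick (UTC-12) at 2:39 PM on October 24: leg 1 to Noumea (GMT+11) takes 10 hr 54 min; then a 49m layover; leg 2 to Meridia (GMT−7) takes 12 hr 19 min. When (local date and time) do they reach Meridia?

Convert departure to UTC: 2:39 PM + 12:00 = 2:39 AM UTC on Oct 25.
Add 10 hours and 54 minutes leg 1 → 1:33 PM UTC.
Add 49 minutes layover in Noumea → 2:22 PM UTC.
Add 12 hours 19 minutes leg 2 → 2:41 AM UTC (Oct 26).
Meridia is UTC−7:00, so local arrival = 2:41 AM − 7:00 = 7:41 PM on Oct 25.

7:41 PM on October 25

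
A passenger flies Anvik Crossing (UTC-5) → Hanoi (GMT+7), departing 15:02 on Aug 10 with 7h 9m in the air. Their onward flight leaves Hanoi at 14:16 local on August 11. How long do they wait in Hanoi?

Convert departure to UTC: 15:02 + 5:00 = 20:02 UTC on Aug 10.
Add 7 hours 9 minutes flight time → 03:11 UTC (Aug 11).
Hanoi is UTC+7:00, so local arrival = 03:11 + 7:00 = 10:11 on Aug 11.
Layover = 14:16 − 10:11 = 4 hours 5 minutes.

4 hours 5 minutes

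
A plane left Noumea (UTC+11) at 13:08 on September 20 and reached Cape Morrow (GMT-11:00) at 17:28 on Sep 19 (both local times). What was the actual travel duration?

Departure in UTC: 13:08 − 11:00 = 02:08 on Sep 20.
Arrival in UTC: 17:28 + 11:00 = 04:28 on Sep 20.
Elapsed = 04:28 − 02:08 = 2 hours 20 minutes.

2 hours 20 minutes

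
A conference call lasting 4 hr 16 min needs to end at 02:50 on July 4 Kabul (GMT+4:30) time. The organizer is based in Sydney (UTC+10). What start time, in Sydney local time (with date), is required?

04:04 on Jul 4

Target end time in UTC: 02:50 − 4:30 = 22:20 on Jul 3.
Subtract 4 hours 16 minutes → start 18:04 UTC on Jul 3.
Sydney is UTC+10:00: 18:04 + 10:00 = 04:04 on Jul 4.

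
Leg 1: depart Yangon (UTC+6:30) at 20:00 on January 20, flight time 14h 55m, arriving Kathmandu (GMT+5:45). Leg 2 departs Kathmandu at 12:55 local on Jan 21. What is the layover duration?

2 hours 45 minutes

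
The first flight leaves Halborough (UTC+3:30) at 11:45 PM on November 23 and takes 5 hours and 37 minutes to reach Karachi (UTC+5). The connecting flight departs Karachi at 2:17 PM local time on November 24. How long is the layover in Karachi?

7 hours 25 minutes

Convert departure to UTC: 11:45 PM − 3:30 = 8:15 PM UTC on Nov 23.
Add 5 hours 37 minutes flight time → 1:52 AM UTC (Nov 24).
Karachi is UTC+5:00, so local arrival = 1:52 AM + 5:00 = 6:52 AM on Nov 24.
Layover = 2:17 PM − 6:52 AM = 7 hours 25 minutes.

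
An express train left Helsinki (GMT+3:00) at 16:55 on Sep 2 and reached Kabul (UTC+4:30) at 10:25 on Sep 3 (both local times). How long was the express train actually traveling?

Departure in UTC: 16:55 − 3:00 = 13:55 on Sep 2.
Arrival in UTC: 10:25 − 4:30 = 05:55 on Sep 3.
Elapsed = 05:55 − 13:55 (+1 day) = 16 hours.

16 hours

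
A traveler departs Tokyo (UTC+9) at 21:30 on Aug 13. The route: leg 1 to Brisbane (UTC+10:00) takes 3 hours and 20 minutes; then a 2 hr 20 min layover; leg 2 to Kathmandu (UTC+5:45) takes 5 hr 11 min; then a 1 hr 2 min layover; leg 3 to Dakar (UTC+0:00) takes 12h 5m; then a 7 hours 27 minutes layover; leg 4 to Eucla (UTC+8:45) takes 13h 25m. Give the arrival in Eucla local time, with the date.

18:05 on Aug 15

Convert departure to UTC: 21:30 − 9:00 = 12:30 UTC on Aug 13.
Add 3 hours and 20 minutes leg 1 → 15:50 UTC.
Add 2 hours 20 minutes layover in Brisbane → 18:10 UTC.
Add 5 hours and 11 minutes leg 2 → 23:21 UTC.
Add 1 hour 2 minutes layover in Kathmandu → 00:23 UTC (Aug 14).
Add 12 hours 5 minutes leg 3 → 12:28 UTC.
Add 7 hours and 27 minutes layover in Dakar → 19:55 UTC.
Add 13 hours and 25 minutes leg 4 → 09:20 UTC (Aug 15).
Eucla is UTC+8:45, so local arrival = 09:20 + 8:45 = 18:05 on Aug 15.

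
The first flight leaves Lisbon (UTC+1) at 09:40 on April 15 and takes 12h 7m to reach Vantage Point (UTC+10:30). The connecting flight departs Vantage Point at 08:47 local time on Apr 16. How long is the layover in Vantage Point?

1 hour 30 minutes

Convert departure to UTC: 09:40 − 1:00 = 08:40 UTC on Apr 15.
Add 12 hours 7 minutes flight time → 20:47 UTC.
Vantage Point is UTC+10:30, so local arrival = 20:47 + 10:30 = 07:17 on Apr 16.
Layover = 08:47 − 07:17 = 1 hour 30 minutes.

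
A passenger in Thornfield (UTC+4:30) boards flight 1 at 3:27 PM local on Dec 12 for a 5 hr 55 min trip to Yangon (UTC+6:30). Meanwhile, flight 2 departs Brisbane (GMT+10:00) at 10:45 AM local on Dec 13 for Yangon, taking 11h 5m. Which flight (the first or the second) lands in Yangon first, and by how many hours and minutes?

the first, by 18 hours 58 minutes

Flight 1 in UTC: 3:27 PM − 4:30 = 10:57 AM on Dec 12.
+5 hours and 55 minutes → arrive 4:52 PM UTC on Dec 12.
Flight 2 in UTC: 10:45 AM − 10:00 = 12:45 AM on Dec 13.
+11 hours 5 minutes → arrive 11:50 AM UTC on Dec 13.
Flight 1 lands earlier by 18 hours 58 minutes.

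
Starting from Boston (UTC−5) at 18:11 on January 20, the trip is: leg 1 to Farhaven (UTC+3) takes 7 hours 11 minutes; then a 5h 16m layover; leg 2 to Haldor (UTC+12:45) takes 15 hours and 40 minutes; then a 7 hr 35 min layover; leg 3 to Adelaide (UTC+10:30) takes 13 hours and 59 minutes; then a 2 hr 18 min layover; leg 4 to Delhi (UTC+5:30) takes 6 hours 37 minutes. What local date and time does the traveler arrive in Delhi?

Convert departure to UTC: 18:11 + 5:00 = 23:11 UTC on Jan 20.
Add 7 hours and 11 minutes leg 1 → 06:22 UTC (Jan 21).
Add 5 hours and 16 minutes layover in Farhaven → 11:38 UTC.
Add 15 hours and 40 minutes leg 2 → 03:18 UTC (Jan 22).
Add 7 hours and 35 minutes layover in Haldor → 10:53 UTC.
Add 13 hours and 59 minutes leg 3 → 00:52 UTC (Jan 23).
Add 2 hours and 18 minutes layover in Adelaide → 03:10 UTC.
Add 6 hours 37 minutes leg 4 → 09:47 UTC.
Delhi is UTC+5:30, so local arrival = 09:47 + 5:30 = 15:17 on Jan 23.

15:17 on January 23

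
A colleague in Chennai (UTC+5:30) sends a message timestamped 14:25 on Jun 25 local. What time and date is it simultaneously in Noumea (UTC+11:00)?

Noumea is 5:30 ahead of Chennai.
Shift by the zone difference: 14:25 + 5:30 = 19:55 on Jun 25 in Noumea.

19:55 on June 25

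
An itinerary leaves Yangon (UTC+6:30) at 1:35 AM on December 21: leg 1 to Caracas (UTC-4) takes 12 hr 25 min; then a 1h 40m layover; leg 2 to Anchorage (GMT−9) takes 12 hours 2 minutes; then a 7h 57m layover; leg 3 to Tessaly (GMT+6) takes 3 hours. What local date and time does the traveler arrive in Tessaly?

Convert departure to UTC: 1:35 AM − 6:30 = 7:05 PM UTC on Dec 20.
Add 12 hours and 25 minutes leg 1 → 7:30 AM UTC (Dec 21).
Add 1 hour 40 minutes layover in Caracas → 9:10 AM UTC.
Add 12 hours 2 minutes leg 2 → 9:12 PM UTC.
Add 7 hours 57 minutes layover in Anchorage → 5:09 AM UTC (Dec 22).
Add 3 hours leg 3 → 8:09 AM UTC.
Tessaly is UTC+6:00, so local arrival = 8:09 AM + 6:00 = 2:09 PM on Dec 22.

2:09 PM on December 22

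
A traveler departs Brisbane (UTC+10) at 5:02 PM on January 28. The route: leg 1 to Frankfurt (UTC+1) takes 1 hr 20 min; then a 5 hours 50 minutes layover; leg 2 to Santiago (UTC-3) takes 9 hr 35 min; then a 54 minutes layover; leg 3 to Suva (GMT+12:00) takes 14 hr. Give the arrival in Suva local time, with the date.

2:41 AM on January 30

Convert departure to UTC: 5:02 PM − 10:00 = 7:02 AM UTC on Jan 28.
Add 1 hour 20 minutes leg 1 → 8:22 AM UTC.
Add 5 hours 50 minutes layover in Frankfurt → 2:12 PM UTC.
Add 9 hours 35 minutes leg 2 → 11:47 PM UTC.
Add 54 minutes layover in Santiago → 12:41 AM UTC (Jan 29).
Add 14 hours leg 3 → 2:41 PM UTC.
Suva is UTC+12:00, so local arrival = 2:41 PM + 12:00 = 2:41 AM on Jan 30.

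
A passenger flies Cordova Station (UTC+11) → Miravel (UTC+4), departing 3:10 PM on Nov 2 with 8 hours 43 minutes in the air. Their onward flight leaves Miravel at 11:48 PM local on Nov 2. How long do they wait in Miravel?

6 hours 55 minutes

Convert departure to UTC: 3:10 PM − 11:00 = 4:10 AM UTC on Nov 2.
Add 8 hours and 43 minutes flight time → 12:53 PM UTC.
Miravel is UTC+4:00, so local arrival = 12:53 PM + 4:00 = 4:53 PM on Nov 2.
Layover = 11:48 PM − 4:53 PM = 6 hours 55 minutes.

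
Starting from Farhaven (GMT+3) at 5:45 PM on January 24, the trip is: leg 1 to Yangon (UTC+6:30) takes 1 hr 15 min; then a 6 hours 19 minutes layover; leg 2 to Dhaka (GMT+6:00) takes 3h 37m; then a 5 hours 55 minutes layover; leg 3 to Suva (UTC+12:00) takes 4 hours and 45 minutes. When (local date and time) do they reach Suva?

Convert departure to UTC: 5:45 PM − 3:00 = 2:45 PM UTC on Jan 24.
Add 1 hour and 15 minutes leg 1 → 4:00 PM UTC.
Add 6 hours and 19 minutes layover in Yangon → 10:19 PM UTC.
Add 3 hours and 37 minutes leg 2 → 1:56 AM UTC (Jan 25).
Add 5 hours 55 minutes layover in Dhaka → 7:51 AM UTC.
Add 4 hours and 45 minutes leg 3 → 12:36 PM UTC.
Suva is UTC+12:00, so local arrival = 12:36 PM + 12:00 = 12:36 AM on Jan 26.

12:36 AM on January 26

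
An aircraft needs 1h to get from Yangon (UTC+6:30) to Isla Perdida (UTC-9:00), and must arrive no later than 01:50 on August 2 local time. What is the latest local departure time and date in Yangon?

16:20 on Aug 2

Target arrival in UTC: 01:50 + 9:00 = 10:50 on Aug 2.
Subtract 1 hour → departure 09:50 UTC on Aug 2.
Yangon is UTC+6:30: 09:50 + 6:30 = 16:20 on Aug 2.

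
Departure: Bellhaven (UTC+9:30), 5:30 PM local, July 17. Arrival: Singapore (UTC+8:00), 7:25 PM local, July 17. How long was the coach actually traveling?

Departure in UTC: 5:30 PM − 9:30 = 8:00 AM on Jul 17.
Arrival in UTC: 7:25 PM − 8:00 = 11:25 AM on Jul 17.
Elapsed = 11:25 AM − 8:00 AM = 3 hours 25 minutes.

3 hours 25 minutes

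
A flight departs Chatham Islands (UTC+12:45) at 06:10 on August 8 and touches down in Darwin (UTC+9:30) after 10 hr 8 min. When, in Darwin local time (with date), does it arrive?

Convert departure to UTC: 06:10 − 12:45 = 17:25 UTC on Aug 7.
Add 10 hours and 8 minutes travel time → 03:33 UTC (Aug 8).
Darwin is UTC+9:30, so local arrival = 03:33 + 9:30 = 13:03 on Aug 8.

13:03 on August 8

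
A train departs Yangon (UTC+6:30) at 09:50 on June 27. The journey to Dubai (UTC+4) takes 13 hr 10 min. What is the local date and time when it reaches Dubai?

20:30 on June 27

Convert departure to UTC: 09:50 − 6:30 = 03:20 UTC on Jun 27.
Add 13 hours 10 minutes travel time → 16:30 UTC.
Dubai is UTC+4:00, so local arrival = 16:30 + 4:00 = 20:30 on Jun 27.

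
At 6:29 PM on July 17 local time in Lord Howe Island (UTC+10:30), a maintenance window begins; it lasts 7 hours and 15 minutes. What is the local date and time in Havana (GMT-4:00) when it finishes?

Convert start to UTC: 6:29 PM − 10:30 = 7:59 AM UTC on Jul 17.
Add 7 hours 15 minutes duration → 3:14 PM UTC.
Havana is UTC−4:00, so local end time = 3:14 PM − 4:00 = 11:14 AM on Jul 17.

11:14 AM on July 17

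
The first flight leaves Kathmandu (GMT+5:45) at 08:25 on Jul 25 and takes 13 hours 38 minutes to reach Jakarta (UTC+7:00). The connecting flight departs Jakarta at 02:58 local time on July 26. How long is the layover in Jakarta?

Convert departure to UTC: 08:25 − 5:45 = 02:40 UTC on Jul 25.
Add 13 hours and 38 minutes flight time → 16:18 UTC.
Jakarta is UTC+7:00, so local arrival = 16:18 + 7:00 = 23:18 on Jul 25.
Layover = 02:58 − 23:18 (+1 day) = 3 hours 40 minutes.

3 hours 40 minutes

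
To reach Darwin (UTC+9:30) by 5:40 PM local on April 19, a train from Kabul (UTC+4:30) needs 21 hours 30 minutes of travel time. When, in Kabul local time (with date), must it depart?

3:10 PM on April 18

Target arrival in UTC: 5:40 PM − 9:30 = 8:10 AM on Apr 19.
Subtract 21 hours 30 minutes → departure 10:40 AM UTC on Apr 18.
Kabul is UTC+4:30: 10:40 AM + 4:30 = 3:10 PM on Apr 18.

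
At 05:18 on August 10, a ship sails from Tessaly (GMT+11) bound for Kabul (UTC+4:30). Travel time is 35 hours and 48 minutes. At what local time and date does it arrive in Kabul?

Kabul is 6:30 behind Tessaly.
After 35 hours 48 minutes it is 17:06 (Aug 11) in Tessaly.
Shift by the zone difference: 17:06 − 6:30 = 10:36 on Aug 11 in Kabul.

10:36 on August 11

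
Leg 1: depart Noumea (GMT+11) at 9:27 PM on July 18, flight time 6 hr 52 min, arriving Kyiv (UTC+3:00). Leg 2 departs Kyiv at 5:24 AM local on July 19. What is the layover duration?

Convert departure to UTC: 9:27 PM − 11:00 = 10:27 AM UTC on Jul 18.
Add 6 hours and 52 minutes flight time → 5:19 PM UTC.
Kyiv is UTC+3:00, so local arrival = 5:19 PM + 3:00 = 8:19 PM on Jul 18.
Layover = 5:24 AM − 8:19 PM (+1 day) = 9 hours 5 minutes.

9 hours 5 minutes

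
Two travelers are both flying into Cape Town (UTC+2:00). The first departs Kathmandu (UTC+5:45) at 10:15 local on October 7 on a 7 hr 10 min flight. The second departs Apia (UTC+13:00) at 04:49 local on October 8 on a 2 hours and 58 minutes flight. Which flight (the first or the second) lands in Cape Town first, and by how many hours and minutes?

the first, by 7 hours 7 minutes

Flight 1 in UTC: 10:15 − 5:45 = 04:30 on Oct 7.
+7 hours 10 minutes → arrive 11:40 UTC on Oct 7.
Flight 2 in UTC: 04:49 − 13:00 = 15:49 on Oct 7.
+2 hours 58 minutes → arrive 18:47 UTC on Oct 7.
Flight 1 lands earlier by 7 hours 7 minutes.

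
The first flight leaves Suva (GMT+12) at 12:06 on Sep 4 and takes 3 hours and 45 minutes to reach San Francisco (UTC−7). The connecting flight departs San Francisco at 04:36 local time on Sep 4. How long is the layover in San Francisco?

Convert departure to UTC: 12:06 − 12:00 = 00:06 UTC on Sep 4.
Add 3 hours and 45 minutes flight time → 03:51 UTC.
San Francisco is UTC−7:00, so local arrival = 03:51 − 7:00 = 20:51 on Sep 3.
Layover = 04:36 − 20:51 (+1 day) = 7 hours 45 minutes.

7 hours 45 minutes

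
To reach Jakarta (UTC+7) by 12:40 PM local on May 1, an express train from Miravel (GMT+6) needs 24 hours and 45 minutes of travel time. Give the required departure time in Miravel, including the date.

10:55 AM on April 30

Target arrival in UTC: 12:40 PM − 7:00 = 5:40 AM on May 1.
Subtract 24 hours 45 minutes → departure 4:55 AM UTC on Apr 30.
Miravel is UTC+6:00: 4:55 AM + 6:00 = 10:55 AM on Apr 30.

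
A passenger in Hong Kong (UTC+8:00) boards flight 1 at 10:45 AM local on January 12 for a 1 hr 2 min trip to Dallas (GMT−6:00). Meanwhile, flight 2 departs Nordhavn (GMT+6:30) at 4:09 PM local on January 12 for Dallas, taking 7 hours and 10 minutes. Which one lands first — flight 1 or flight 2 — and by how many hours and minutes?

Flight 1 in UTC: 10:45 AM − 8:00 = 2:45 AM on Jan 12.
+1 hour and 2 minutes → arrive 3:47 AM UTC on Jan 12.
Flight 2 in UTC: 4:09 PM − 6:30 = 9:39 AM on Jan 12.
+7 hours 10 minutes → arrive 4:49 PM UTC on Jan 12.
Flight 1 lands earlier by 13 hours 2 minutes.

the first, by 13 hours 2 minutes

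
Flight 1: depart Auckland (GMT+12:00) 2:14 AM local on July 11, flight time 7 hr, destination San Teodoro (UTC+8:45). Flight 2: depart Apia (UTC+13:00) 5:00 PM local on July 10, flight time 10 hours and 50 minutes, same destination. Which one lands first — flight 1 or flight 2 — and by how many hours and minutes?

the second, by 6 hours 24 minutes

Flight 1 in UTC: 2:14 AM − 12:00 = 2:14 PM on Jul 10.
+7 hours → arrive 9:14 PM UTC on Jul 10.
Flight 2 in UTC: 5:00 PM − 13:00 = 4:00 AM on Jul 10.
+10 hours and 50 minutes → arrive 2:50 PM UTC on Jul 10.
Flight 2 lands earlier by 6 hours 24 minutes.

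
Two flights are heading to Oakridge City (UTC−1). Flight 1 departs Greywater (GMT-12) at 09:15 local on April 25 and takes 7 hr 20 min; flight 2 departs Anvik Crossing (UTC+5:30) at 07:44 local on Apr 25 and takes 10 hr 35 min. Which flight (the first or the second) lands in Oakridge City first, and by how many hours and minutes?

Flight 1 in UTC: 09:15 + 12:00 = 21:15 on Apr 25.
+7 hours and 20 minutes → arrive 04:35 UTC on Apr 26.
Flight 2 in UTC: 07:44 − 5:30 = 02:14 on Apr 25.
+10 hours 35 minutes → arrive 12:49 UTC on Apr 25.
Flight 2 lands earlier by 15 hours 46 minutes.

the second, by 15 hours 46 minutes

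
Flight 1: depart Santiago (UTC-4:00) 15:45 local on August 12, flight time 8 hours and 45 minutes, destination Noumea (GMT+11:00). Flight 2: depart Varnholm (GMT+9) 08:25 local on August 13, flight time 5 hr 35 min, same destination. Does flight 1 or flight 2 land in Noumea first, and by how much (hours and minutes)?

the first, by 30 minutes

Flight 1 in UTC: 15:45 + 4:00 = 19:45 on Aug 12.
+8 hours and 45 minutes → arrive 04:30 UTC on Aug 13.
Flight 2 in UTC: 08:25 − 9:00 = 23:25 on Aug 12.
+5 hours 35 minutes → arrive 05:00 UTC on Aug 13.
Flight 1 lands earlier by 30 minutes.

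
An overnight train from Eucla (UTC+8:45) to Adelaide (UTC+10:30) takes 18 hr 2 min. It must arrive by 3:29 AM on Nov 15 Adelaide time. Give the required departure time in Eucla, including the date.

7:42 AM on November 14

Target arrival in UTC: 3:29 AM − 10:30 = 4:59 PM on Nov 14.
Subtract 18 hours 2 minutes → departure 10:57 PM UTC on Nov 13.
Eucla is UTC+8:45: 10:57 PM + 8:45 = 7:42 AM on Nov 14.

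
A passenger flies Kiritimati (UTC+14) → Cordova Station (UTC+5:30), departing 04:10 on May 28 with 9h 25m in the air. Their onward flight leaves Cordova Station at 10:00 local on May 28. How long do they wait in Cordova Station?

Convert departure to UTC: 04:10 − 14:00 = 14:10 UTC on May 27.
Add 9 hours and 25 minutes flight time → 23:35 UTC.
Cordova Station is UTC+5:30, so local arrival = 23:35 + 5:30 = 05:05 on May 28.
Layover = 10:00 − 05:05 = 4 hours 55 minutes.

4 hours 55 minutes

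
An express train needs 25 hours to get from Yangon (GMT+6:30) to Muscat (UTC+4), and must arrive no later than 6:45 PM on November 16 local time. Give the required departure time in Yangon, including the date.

Target arrival in UTC: 6:45 PM − 4:00 = 2:45 PM on Nov 16.
Subtract 25 hours → departure 1:45 PM UTC on Nov 15.
Yangon is UTC+6:30: 1:45 PM + 6:30 = 8:15 PM on Nov 15.

8:15 PM on November 15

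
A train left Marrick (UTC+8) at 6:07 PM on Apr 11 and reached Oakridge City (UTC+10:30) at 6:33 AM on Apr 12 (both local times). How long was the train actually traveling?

Oakridge City is 2:30 ahead of Marrick.
Clock-face elapsed time (ignoring zones) is 12 hours 26 minutes.
Actual elapsed = 12 hours 26 minutes − 2:30 = 9 hours 56 minutes.

9 hours 56 minutes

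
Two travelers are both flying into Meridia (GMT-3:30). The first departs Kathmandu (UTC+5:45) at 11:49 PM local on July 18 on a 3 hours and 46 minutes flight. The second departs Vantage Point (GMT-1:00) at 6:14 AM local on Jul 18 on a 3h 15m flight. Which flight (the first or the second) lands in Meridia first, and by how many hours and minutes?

the second, by 11 hours 21 minutes

Flight 1 in UTC: 11:49 PM − 5:45 = 6:04 PM on Jul 18.
+3 hours and 46 minutes → arrive 9:50 PM UTC on Jul 18.
Flight 2 in UTC: 6:14 AM + 1:00 = 7:14 AM on Jul 18.
+3 hours 15 minutes → arrive 10:29 AM UTC on Jul 18.
Flight 2 lands earlier by 11 hours 21 minutes.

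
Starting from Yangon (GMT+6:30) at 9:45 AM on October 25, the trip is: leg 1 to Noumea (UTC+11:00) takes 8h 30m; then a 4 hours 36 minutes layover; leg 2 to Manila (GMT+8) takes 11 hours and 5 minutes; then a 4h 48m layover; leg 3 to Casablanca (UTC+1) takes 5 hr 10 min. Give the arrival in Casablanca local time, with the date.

2:24 PM on October 26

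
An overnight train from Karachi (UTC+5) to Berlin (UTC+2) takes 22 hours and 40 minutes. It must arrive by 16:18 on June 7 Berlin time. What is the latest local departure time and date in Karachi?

Target arrival in UTC: 16:18 − 2:00 = 14:18 on Jun 7.
Subtract 22 hours and 40 minutes → departure 15:38 UTC on Jun 6.
Karachi is UTC+5:00: 15:38 + 5:00 = 20:38 on Jun 6.

20:38 on June 6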